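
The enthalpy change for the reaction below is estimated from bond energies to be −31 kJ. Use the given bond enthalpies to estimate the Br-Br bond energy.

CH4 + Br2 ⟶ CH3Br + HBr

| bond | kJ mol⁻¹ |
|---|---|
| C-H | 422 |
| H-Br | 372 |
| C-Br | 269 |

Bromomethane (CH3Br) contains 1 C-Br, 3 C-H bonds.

D(Br-Br) ≈ 188 kJ/mol

Let D be the Br-Br bond energy.
Σ(broken) = 1×D + 4×422 = 1688 + D
Σ(formed) = 1×269 + 3×422 + 1×372 = 1907
ΔH = Σ(broken) − Σ(formed) = (1688 + D) − (1907) = −219 + D
Setting this equal to −31 kJ gives D = 188 kJ/mol.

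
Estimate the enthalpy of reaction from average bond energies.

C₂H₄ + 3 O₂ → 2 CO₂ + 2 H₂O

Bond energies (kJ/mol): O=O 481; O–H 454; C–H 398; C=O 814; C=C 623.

ΔH ≈ −1414 kJ

Bonds broken (reactants):
  C–H: 4 × 398 = 1592
  C=C: 1 × 623 = 623
  O=O: 3 × 481 = 1443
  Σ(broken) = 3658 kJ
Bonds formed (products):
  C=O: 4 × 814 = 3256
  O–H: 4 × 454 = 1816
  Σ(formed) = 5072 kJ
ΔH = Σ(broken) − Σ(formed) = 3658 − 5072 = −1414 kJ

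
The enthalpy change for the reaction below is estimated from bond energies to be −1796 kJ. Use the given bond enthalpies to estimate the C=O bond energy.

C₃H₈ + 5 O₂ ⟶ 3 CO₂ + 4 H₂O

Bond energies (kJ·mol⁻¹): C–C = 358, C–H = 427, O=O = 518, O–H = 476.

D(C=O) ≈ 785 kJ/mol

Let D be the C=O bond energy.
Σ(broken) = 2×358 + 8×427 + 5×518 = 6722
Σ(formed) = 6×D + 8×476 = 3808 + 6D
ΔH = Σ(broken) − Σ(formed) = (6722) − (3808 + 6D) = +2914 − 6D
Setting this equal to −1796 kJ gives 6D = 4710, so D = 785 kJ/mol.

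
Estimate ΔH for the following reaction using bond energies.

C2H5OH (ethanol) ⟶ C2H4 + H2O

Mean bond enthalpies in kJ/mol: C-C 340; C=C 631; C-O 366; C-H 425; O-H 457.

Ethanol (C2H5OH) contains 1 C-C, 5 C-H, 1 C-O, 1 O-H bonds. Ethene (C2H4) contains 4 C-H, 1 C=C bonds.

Bonds broken (reactants):
  C-C: 1 × 340 = 340
  C-H: 5 × 425 = 2125
  C-O: 1 × 366 = 366
  O-H: 1 × 457 = 457
  Σ(broken) = 3288 kJ
Bonds formed (products):
  C-H: 4 × 425 = 1700
  C=C: 1 × 631 = 631
  O-H: 2 × 457 = 914
  Σ(formed) = 3245 kJ
ΔH = Σ(broken) − Σ(formed) = 3288 − 3245 = +43 kJ

ΔH ≈ +43 kJ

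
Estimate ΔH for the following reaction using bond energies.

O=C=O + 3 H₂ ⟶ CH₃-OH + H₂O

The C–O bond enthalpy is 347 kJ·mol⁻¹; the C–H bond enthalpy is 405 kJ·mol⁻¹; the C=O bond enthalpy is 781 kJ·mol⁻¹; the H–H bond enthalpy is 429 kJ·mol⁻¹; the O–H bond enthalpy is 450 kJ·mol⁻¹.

Bonds broken (reactants):
  C=O: 2 × 781 = 1562
  H–H: 3 × 429 = 1287
  Σ(broken) = 2849 kJ
Bonds formed (products):
  C–H: 3 × 405 = 1215
  C–O: 1 × 347 = 347
  O–H: 3 × 450 = 1350
  Σ(formed) = 2912 kJ
ΔH = Σ(broken) − Σ(formed) = 2849 − 2912 = −63 kJ

ΔH ≈ −63 kJ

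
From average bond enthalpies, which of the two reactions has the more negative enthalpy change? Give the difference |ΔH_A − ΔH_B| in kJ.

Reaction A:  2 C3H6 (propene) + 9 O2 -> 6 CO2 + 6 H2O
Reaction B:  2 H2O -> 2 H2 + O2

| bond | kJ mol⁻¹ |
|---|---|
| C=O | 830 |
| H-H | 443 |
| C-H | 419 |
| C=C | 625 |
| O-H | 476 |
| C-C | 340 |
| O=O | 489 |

Reaction A, by 4842 kJ

Reaction A:
  Bonds broken (reactants):
    C-C: 2 × 340 = 680
    C-H: 12 × 419 = 5028
    C=C: 2 × 625 = 1250
    O=O: 9 × 489 = 4401
    Σ(broken) = 11359 kJ
  Bonds formed (products):
    C=O: 12 × 830 = 9960
    O-H: 12 × 476 = 5712
    Σ(formed) = 15672 kJ
  ΔH_A = 11359 − 15672 = −4313 kJ
Reaction B:
  Bonds broken (reactants):
    O-H: 4 × 476 = 1904
    Σ(broken) = 1904 kJ
  Bonds formed (products):
    H-H: 2 × 443 = 886
    O=O: 1 × 489 = 489
    Σ(formed) = 1375 kJ
  ΔH_B = 1904 − 1375 = +529 kJ
ΔH_A − ΔH_B = −4842 kJ, so reaction A has the more negative ΔH; |ΔH_A − ΔH_B| = 4842 kJ.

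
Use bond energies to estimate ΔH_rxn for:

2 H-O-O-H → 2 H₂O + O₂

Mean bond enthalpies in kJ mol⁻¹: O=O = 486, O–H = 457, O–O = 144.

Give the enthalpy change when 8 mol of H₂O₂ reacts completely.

Bonds broken (reactants):
  O–H: 4 × 457 = 1828
  O–O: 2 × 144 = 288
  Σ(broken) = 2116 kJ
Bonds formed (products):
  O–H: 4 × 457 = 1828
  O=O: 1 × 486 = 486
  Σ(formed) = 2314 kJ
ΔH = Σ(broken) − Σ(formed) = 2116 − 2314 = −198 kJ
For 4× the reaction as written: 4 × (−198) = −792 kJ

ΔH = −792 kJ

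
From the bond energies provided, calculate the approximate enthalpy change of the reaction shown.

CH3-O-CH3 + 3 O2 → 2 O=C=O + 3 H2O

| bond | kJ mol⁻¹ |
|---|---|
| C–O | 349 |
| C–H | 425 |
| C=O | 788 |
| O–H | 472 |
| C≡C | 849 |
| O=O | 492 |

ΔH ≈ −1260 kJ

Bonds broken (reactants):
  C–H: 6 × 425 = 2550
  C–O: 2 × 349 = 698
  O=O: 3 × 492 = 1476
  Σ(broken) = 4724 kJ
Bonds formed (products):
  C=O: 4 × 788 = 3152
  O–H: 6 × 472 = 2832
  Σ(formed) = 5984 kJ
ΔH = Σ(broken) − Σ(formed) = 4724 − 5984 = −1260 kJ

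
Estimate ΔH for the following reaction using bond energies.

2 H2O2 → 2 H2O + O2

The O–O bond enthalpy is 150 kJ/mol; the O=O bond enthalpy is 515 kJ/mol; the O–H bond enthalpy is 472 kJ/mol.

Bonds broken (reactants):
  O–H: 4 × 472 = 1888
  O–O: 2 × 150 = 300
  Σ(broken) = 2188 kJ
Bonds formed (products):
  O–H: 4 × 472 = 1888
  O=O: 1 × 515 = 515
  Σ(formed) = 2403 kJ
ΔH = Σ(broken) − Σ(formed) = 2188 − 2403 = −215 kJ

ΔH ≈ −215 kJ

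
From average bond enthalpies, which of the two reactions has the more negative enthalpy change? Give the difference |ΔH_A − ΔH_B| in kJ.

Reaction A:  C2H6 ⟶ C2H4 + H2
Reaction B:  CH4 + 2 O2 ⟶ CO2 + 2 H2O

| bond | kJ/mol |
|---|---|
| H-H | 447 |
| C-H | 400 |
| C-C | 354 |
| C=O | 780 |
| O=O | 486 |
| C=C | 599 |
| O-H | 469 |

Reaction B, by 972 kJ

Reaction A:
  Bonds broken (reactants):
    C-C: 1 × 354 = 354
    C-H: 6 × 400 = 2400
    Σ(broken) = 2754 kJ
  Bonds formed (products):
    C-H: 4 × 400 = 1600
    C=C: 1 × 599 = 599
    H-H: 1 × 447 = 447
    Σ(formed) = 2646 kJ
  ΔH_A = 2754 − 2646 = +108 kJ
Reaction B:
  Bonds broken (reactants):
    C-H: 4 × 400 = 1600
    O=O: 2 × 486 = 972
    Σ(broken) = 2572 kJ
  Bonds formed (products):
    C=O: 2 × 780 = 1560
    O-H: 4 × 469 = 1876
    Σ(formed) = 3436 kJ
  ΔH_B = 2572 − 3436 = −864 kJ
ΔH_A − ΔH_B = +972 kJ, so reaction B has the more negative ΔH; |ΔH_A − ΔH_B| = 972 kJ.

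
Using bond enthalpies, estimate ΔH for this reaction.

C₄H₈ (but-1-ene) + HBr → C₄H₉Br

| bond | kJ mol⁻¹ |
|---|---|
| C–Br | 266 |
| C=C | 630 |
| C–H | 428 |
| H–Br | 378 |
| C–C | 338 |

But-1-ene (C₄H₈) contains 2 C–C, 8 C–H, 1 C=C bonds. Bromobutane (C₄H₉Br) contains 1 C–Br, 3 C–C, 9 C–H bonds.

Bonds broken (reactants):
  C–C: 2 × 338 = 676
  C–H: 8 × 428 = 3424
  C=C: 1 × 630 = 630
  H–Br: 1 × 378 = 378
  Σ(broken) = 5108 kJ
Bonds formed (products):
  C–Br: 1 × 266 = 266
  C–C: 3 × 338 = 1014
  C–H: 9 × 428 = 3852
  Σ(formed) = 5132 kJ
ΔH = Σ(broken) − Σ(formed) = 5108 − 5132 = −24 kJ

ΔH ≈ −24 kJ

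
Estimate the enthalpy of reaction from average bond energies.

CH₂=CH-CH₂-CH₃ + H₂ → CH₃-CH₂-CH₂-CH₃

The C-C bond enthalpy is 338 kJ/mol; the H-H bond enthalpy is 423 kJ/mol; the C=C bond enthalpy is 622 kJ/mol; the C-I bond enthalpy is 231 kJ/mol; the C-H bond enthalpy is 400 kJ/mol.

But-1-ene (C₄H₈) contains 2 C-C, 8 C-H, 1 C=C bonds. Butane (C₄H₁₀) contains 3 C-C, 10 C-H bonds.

ΔH ≈ −93 kJ

Bonds broken (reactants):
  C-C: 2 × 338 = 676
  C-H: 8 × 400 = 3200
  C=C: 1 × 622 = 622
  H-H: 1 × 423 = 423
  Σ(broken) = 4921 kJ
Bonds formed (products):
  C-C: 3 × 338 = 1014
  C-H: 10 × 400 = 4000
  Σ(formed) = 5014 kJ
ΔH = Σ(broken) − Σ(formed) = 4921 − 5014 = −93 kJ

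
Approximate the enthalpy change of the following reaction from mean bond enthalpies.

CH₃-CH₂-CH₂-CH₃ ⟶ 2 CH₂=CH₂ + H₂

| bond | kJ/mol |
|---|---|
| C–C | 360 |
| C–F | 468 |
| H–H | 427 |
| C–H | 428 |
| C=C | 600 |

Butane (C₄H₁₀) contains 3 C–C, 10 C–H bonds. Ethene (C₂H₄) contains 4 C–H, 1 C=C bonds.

Bonds broken (reactants):
  C–C: 3 × 360 = 1080
  C–H: 10 × 428 = 4280
  Σ(broken) = 5360 kJ
Bonds formed (products):
  C–H: 8 × 428 = 3424
  C=C: 2 × 600 = 1200
  H–H: 1 × 427 = 427
  Σ(formed) = 5051 kJ
ΔH = Σ(broken) − Σ(formed) = 5360 − 5051 = +309 kJ

ΔH ≈ +309 kJ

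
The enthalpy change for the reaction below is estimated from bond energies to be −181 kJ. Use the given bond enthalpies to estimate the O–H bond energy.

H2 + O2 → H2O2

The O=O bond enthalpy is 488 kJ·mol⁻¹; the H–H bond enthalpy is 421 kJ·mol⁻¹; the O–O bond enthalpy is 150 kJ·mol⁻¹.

Let D be the O–H bond energy.
Σ(broken) = 1×421 + 1×488 = 909
Σ(formed) = 2×D + 1×150 = 150 + 2D
ΔH = Σ(broken) − Σ(formed) = (909) − (150 + 2D) = +759 − 2D
Setting this equal to −181 kJ gives 2D = 940, so D = 470 kJ/mol.

D(O–H) ≈ 470 kJ/mol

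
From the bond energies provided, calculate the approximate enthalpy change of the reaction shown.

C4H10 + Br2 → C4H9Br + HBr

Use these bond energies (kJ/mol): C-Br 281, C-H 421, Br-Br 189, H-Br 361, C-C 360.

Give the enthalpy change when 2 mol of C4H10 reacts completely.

ΔH = −64 kJ

Bonds broken (reactants):
  Br-Br: 1 × 189 = 189
  C-C: 3 × 360 = 1080
  C-H: 10 × 421 = 4210
  Σ(broken) = 5479 kJ
Bonds formed (products):
  C-Br: 1 × 281 = 281
  C-C: 3 × 360 = 1080
  C-H: 9 × 421 = 3789
  H-Br: 1 × 361 = 361
  Σ(formed) = 5511 kJ
ΔH = Σ(broken) − Σ(formed) = 5479 − 5511 = −32 kJ
For 2× the reaction as written: 2 × (−32) = −64 kJ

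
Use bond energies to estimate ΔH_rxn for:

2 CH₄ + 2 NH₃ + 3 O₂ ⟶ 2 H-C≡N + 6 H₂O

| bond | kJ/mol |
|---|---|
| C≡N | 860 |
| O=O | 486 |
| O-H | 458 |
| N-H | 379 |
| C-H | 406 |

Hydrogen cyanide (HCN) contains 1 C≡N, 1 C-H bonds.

ΔH ≈ −1048 kJ

Bonds broken (reactants):
  C-H: 8 × 406 = 3248
  N-H: 6 × 379 = 2274
  O=O: 3 × 486 = 1458
  Σ(broken) = 6980 kJ
Bonds formed (products):
  C≡N: 2 × 860 = 1720
  C-H: 2 × 406 = 812
  O-H: 12 × 458 = 5496
  Σ(formed) = 8028 kJ
ΔH = Σ(broken) − Σ(formed) = 6980 − 8028 = −1048 kJ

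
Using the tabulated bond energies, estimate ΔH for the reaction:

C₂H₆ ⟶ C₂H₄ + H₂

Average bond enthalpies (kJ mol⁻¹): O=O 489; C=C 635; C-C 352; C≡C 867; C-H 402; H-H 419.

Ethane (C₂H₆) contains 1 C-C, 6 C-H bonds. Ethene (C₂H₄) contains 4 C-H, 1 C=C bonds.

Bonds broken (reactants):
  C-C: 1 × 352 = 352
  C-H: 6 × 402 = 2412
  Σ(broken) = 2764 kJ
Bonds formed (products):
  C-H: 4 × 402 = 1608
  C=C: 1 × 635 = 635
  H-H: 1 × 419 = 419
  Σ(formed) = 2662 kJ
ΔH = Σ(broken) − Σ(formed) = 2764 − 2662 = +102 kJ

ΔH ≈ +102 kJ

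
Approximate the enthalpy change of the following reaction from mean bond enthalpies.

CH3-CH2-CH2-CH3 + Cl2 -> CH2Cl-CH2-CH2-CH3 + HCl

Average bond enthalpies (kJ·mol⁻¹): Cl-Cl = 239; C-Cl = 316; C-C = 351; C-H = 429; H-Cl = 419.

ΔH ≈ −67 kJ

Bonds broken (reactants):
  C-C: 3 × 351 = 1053
  C-H: 10 × 429 = 4290
  Cl-Cl: 1 × 239 = 239
  Σ(broken) = 5582 kJ
Bonds formed (products):
  C-C: 3 × 351 = 1053
  C-Cl: 1 × 316 = 316
  C-H: 9 × 429 = 3861
  H-Cl: 1 × 419 = 419
  Σ(formed) = 5649 kJ
ΔH = Σ(broken) − Σ(formed) = 5582 − 5649 = −67 kJ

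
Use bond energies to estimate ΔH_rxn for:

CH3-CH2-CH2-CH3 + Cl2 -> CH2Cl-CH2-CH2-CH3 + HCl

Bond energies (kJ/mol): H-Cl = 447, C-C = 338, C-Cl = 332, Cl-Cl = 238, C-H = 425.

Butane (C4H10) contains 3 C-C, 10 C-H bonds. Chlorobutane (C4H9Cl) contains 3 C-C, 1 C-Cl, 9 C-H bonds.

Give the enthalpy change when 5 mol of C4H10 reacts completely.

ΔH = −580 kJ

Bonds broken (reactants):
  C-C: 3 × 338 = 1014
  C-H: 10 × 425 = 4250
  Cl-Cl: 1 × 238 = 238
  Σ(broken) = 5502 kJ
Bonds formed (products):
  C-C: 3 × 338 = 1014
  C-Cl: 1 × 332 = 332
  C-H: 9 × 425 = 3825
  H-Cl: 1 × 447 = 447
  Σ(formed) = 5618 kJ
ΔH = Σ(broken) − Σ(formed) = 5502 − 5618 = −116 kJ
For 5× the reaction as written: 5 × (−116) = −580 kJ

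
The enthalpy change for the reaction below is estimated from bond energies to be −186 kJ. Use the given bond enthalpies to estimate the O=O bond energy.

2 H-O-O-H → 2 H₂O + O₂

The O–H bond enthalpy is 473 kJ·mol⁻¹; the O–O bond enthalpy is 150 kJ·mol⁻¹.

D(O=O) ≈ 486 kJ/mol

Let D be the O=O bond energy.
Σ(broken) = 4×473 + 2×150 = 2192
Σ(formed) = 4×473 + 1×D = 1892 + D
ΔH = Σ(broken) − Σ(formed) = (2192) − (1892 + D) = +300 − D
Setting this equal to −186 kJ gives D = 486 kJ/mol.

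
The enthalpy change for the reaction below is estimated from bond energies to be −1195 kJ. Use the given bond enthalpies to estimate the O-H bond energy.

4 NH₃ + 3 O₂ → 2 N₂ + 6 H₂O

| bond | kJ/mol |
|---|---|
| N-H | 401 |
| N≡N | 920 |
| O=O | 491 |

Let D be the O-H bond energy.
Σ(broken) = 12×401 + 3×491 = 6285
Σ(formed) = 2×920 + 12×D = 1840 + 12D
ΔH = Σ(broken) − Σ(formed) = (6285) − (1840 + 12D) = +4445 − 12D
Setting this equal to −1195 kJ gives 12D = 5640, so D = 470 kJ/mol.

D(O-H) ≈ 470 kJ/mol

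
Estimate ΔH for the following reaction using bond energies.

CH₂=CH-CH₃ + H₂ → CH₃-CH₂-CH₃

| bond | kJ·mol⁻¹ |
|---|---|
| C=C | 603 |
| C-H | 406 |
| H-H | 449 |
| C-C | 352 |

ΔH ≈ −112 kJ

Bonds broken (reactants):
  C-C: 1 × 352 = 352
  C-H: 6 × 406 = 2436
  C=C: 1 × 603 = 603
  H-H: 1 × 449 = 449
  Σ(broken) = 3840 kJ
Bonds formed (products):
  C-C: 2 × 352 = 704
  C-H: 8 × 406 = 3248
  Σ(formed) = 3952 kJ
ΔH = Σ(broken) − Σ(formed) = 3840 − 3952 = −112 kJ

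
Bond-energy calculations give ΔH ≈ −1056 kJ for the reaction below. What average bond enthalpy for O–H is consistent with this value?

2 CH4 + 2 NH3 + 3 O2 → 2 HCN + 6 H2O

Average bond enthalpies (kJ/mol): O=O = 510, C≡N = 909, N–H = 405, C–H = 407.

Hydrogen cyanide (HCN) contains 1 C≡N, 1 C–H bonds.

D(O–H) ≈ 470 kJ/mol

Let D be the O–H bond energy.
Σ(broken) = 8×407 + 6×405 + 3×510 = 7216
Σ(formed) = 2×909 + 2×407 + 12×D = 2632 + 12D
ΔH = Σ(broken) − Σ(formed) = (7216) − (2632 + 12D) = +4584 − 12D
Setting this equal to −1056 kJ gives 12D = 5640, so D = 470 kJ/mol.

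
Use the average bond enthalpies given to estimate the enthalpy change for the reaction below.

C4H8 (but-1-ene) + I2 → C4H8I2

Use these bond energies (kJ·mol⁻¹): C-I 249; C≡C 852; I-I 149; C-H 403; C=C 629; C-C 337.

ΔH ≈ −57 kJ

Bonds broken (reactants):
  C-C: 2 × 337 = 674
  C-H: 8 × 403 = 3224
  C=C: 1 × 629 = 629
  I-I: 1 × 149 = 149
  Σ(broken) = 4676 kJ
Bonds formed (products):
  C-C: 3 × 337 = 1011
  C-H: 8 × 403 = 3224
  C-I: 2 × 249 = 498
  Σ(formed) = 4733 kJ
ΔH = Σ(broken) − Σ(formed) = 4676 − 4733 = −57 kJ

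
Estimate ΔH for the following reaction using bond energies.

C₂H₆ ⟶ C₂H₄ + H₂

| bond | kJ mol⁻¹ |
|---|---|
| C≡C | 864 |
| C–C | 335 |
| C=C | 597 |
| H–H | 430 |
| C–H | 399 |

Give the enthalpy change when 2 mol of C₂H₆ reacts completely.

ΔH = +212 kJ

Bonds broken (reactants):
  C–C: 1 × 335 = 335
  C–H: 6 × 399 = 2394
  Σ(broken) = 2729 kJ
Bonds formed (products):
  C–H: 4 × 399 = 1596
  C=C: 1 × 597 = 597
  H–H: 1 × 430 = 430
  Σ(formed) = 2623 kJ
ΔH = Σ(broken) − Σ(formed) = 2729 − 2623 = +106 kJ
For 2× the reaction as written: 2 × (+106) = +212 kJ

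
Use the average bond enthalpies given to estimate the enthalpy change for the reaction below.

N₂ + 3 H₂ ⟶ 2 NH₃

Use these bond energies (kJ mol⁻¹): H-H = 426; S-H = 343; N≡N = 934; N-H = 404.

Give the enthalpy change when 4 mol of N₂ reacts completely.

Bonds broken (reactants):
  H-H: 3 × 426 = 1278
  N≡N: 1 × 934 = 934
  Σ(broken) = 2212 kJ
Bonds formed (products):
  N-H: 6 × 404 = 2424
  Σ(formed) = 2424 kJ
ΔH = Σ(broken) − Σ(formed) = 2212 − 2424 = −212 kJ
For 4× the reaction as written: 4 × (−212) = −848 kJ

ΔH = −848 kJ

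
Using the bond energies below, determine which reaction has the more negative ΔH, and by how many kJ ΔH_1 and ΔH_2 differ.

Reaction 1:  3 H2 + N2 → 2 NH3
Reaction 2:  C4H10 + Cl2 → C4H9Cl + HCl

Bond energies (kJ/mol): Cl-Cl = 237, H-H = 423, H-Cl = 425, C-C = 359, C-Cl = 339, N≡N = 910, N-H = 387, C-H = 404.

Reaction 1, by 20 kJ

Reaction 1:
  Bonds broken (reactants):
    H-H: 3 × 423 = 1269
    N≡N: 1 × 910 = 910
    Σ(broken) = 2179 kJ
  Bonds formed (products):
    N-H: 6 × 387 = 2322
    Σ(formed) = 2322 kJ
  ΔH_1 = 2179 − 2322 = −143 kJ
Reaction 2:
  Bonds broken (reactants):
    C-C: 3 × 359 = 1077
    C-H: 10 × 404 = 4040
    Cl-Cl: 1 × 237 = 237
    Σ(broken) = 5354 kJ
  Bonds formed (products):
    C-C: 3 × 359 = 1077
    C-Cl: 1 × 339 = 339
    C-H: 9 × 404 = 3636
    H-Cl: 1 × 425 = 425
    Σ(formed) = 5477 kJ
  ΔH_2 = 5354 − 5477 = −123 kJ
ΔH_1 − ΔH_2 = −20 kJ, so reaction 1 has the more negative ΔH; |ΔH_1 − ΔH_2| = 20 kJ.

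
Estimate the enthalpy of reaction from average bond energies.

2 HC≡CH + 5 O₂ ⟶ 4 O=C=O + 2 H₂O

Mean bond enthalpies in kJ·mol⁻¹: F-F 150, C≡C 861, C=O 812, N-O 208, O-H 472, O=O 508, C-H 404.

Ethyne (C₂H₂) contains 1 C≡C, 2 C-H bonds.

Bonds broken (reactants):
  C≡C: 2 × 861 = 1722
  C-H: 4 × 404 = 1616
  O=O: 5 × 508 = 2540
  Σ(broken) = 5878 kJ
Bonds formed (products):
  C=O: 8 × 812 = 6496
  O-H: 4 × 472 = 1888
  Σ(formed) = 8384 kJ
ΔH = Σ(broken) − Σ(formed) = 5878 − 8384 = −2506 kJ

ΔH ≈ −2506 kJ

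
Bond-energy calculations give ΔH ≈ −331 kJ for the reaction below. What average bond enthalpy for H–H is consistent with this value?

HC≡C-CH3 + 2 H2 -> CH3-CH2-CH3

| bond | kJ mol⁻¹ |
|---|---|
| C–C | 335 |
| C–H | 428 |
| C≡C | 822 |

Let D be the H–H bond energy.
Σ(broken) = 1×822 + 1×335 + 4×428 + 2×D = 2869 + 2D
Σ(formed) = 2×335 + 8×428 = 4094
ΔH = Σ(broken) − Σ(formed) = (2869 + 2D) − (4094) = −1225 + 2D
Setting this equal to −331 kJ gives 2D = 894, so D = 447 kJ/mol.

D(H–H) ≈ 447 kJ/mol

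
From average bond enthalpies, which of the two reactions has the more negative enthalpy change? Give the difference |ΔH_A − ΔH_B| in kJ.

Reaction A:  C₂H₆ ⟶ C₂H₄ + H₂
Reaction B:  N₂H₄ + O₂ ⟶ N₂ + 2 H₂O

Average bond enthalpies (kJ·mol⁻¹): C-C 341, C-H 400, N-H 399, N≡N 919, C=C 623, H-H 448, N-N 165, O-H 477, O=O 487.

Reaction B, by 649 kJ

Reaction A:
  Bonds broken (reactants):
    C-C: 1 × 341 = 341
    C-H: 6 × 400 = 2400
    Σ(broken) = 2741 kJ
  Bonds formed (products):
    C-H: 4 × 400 = 1600
    C=C: 1 × 623 = 623
    H-H: 1 × 448 = 448
    Σ(formed) = 2671 kJ
  ΔH_A = 2741 − 2671 = +70 kJ
Reaction B:
  Bonds broken (reactants):
    N-H: 4 × 399 = 1596
    N-N: 1 × 165 = 165
    O=O: 1 × 487 = 487
    Σ(broken) = 2248 kJ
  Bonds formed (products):
    N≡N: 1 × 919 = 919
    O-H: 4 × 477 = 1908
    Σ(formed) = 2827 kJ
  ΔH_B = 2248 − 2827 = −579 kJ
ΔH_A − ΔH_B = +649 kJ, so reaction B has the more negative ΔH; |ΔH_A − ΔH_B| = 649 kJ.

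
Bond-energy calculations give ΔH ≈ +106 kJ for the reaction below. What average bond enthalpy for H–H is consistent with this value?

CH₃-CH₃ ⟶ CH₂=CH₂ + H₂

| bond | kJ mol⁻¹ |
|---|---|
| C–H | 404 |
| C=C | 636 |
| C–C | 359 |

D(H–H) ≈ 425 kJ/mol

Let D be the H–H bond energy.
Σ(broken) = 1×359 + 6×404 = 2783
Σ(formed) = 4×404 + 1×636 + 1×D = 2252 + D
ΔH = Σ(broken) − Σ(formed) = (2783) − (2252 + D) = +531 − D
Setting this equal to +106 kJ gives D = 425 kJ/mol.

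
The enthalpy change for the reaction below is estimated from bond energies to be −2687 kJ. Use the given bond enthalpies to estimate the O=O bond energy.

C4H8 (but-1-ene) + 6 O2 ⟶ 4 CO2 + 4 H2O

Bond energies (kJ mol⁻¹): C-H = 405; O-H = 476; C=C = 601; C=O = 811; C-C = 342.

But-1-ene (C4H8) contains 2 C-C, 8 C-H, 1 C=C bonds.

D(O=O) ≈ 514 kJ/mol

Let D be the O=O bond energy.
Σ(broken) = 2×342 + 8×405 + 1×601 + 6×D = 4525 + 6D
Σ(formed) = 8×811 + 8×476 = 10296
ΔH = Σ(broken) − Σ(formed) = (4525 + 6D) − (10296) = −5771 + 6D
Setting this equal to −2687 kJ gives 6D = 3084, so D = 514 kJ/mol.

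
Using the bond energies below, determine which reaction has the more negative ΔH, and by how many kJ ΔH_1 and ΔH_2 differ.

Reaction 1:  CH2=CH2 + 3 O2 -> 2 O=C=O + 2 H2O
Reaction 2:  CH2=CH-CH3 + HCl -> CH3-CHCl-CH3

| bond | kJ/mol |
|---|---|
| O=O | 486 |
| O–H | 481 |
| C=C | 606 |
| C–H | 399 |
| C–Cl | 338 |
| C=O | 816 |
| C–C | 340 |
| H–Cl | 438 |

Reaction 1:
  Bonds broken (reactants):
    C–H: 4 × 399 = 1596
    C=C: 1 × 606 = 606
    O=O: 3 × 486 = 1458
    Σ(broken) = 3660 kJ
  Bonds formed (products):
    C=O: 4 × 816 = 3264
    O–H: 4 × 481 = 1924
    Σ(formed) = 5188 kJ
  ΔH_1 = 3660 − 5188 = −1528 kJ
Reaction 2:
  Bonds broken (reactants):
    C–C: 1 × 340 = 340
    C–H: 6 × 399 = 2394
    C=C: 1 × 606 = 606
    H–Cl: 1 × 438 = 438
    Σ(broken) = 3778 kJ
  Bonds formed (products):
    C–C: 2 × 340 = 680
    C–Cl: 1 × 338 = 338
    C–H: 7 × 399 = 2793
    Σ(formed) = 3811 kJ
  ΔH_2 = 3778 − 3811 = −33 kJ
ΔH_1 − ΔH_2 = −1495 kJ, so reaction 1 has the more negative ΔH; |ΔH_1 − ΔH_2| = 1495 kJ.

Reaction 1, by 1495 kJ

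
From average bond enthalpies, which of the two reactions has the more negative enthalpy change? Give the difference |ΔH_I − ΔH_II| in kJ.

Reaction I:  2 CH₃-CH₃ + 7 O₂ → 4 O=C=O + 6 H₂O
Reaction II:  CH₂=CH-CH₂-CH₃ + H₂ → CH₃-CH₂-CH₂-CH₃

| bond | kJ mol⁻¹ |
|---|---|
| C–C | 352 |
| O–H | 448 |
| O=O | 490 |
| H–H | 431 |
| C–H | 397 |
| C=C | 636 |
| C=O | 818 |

Reaction I:
  Bonds broken (reactants):
    C–C: 2 × 352 = 704
    C–H: 12 × 397 = 4764
    O=O: 7 × 490 = 3430
    Σ(broken) = 8898 kJ
  Bonds formed (products):
    C=O: 8 × 818 = 6544
    O–H: 12 × 448 = 5376
    Σ(formed) = 11920 kJ
  ΔH_I = 8898 − 11920 = −3022 kJ
Reaction II:
  Bonds broken (reactants):
    C–C: 2 × 352 = 704
    C–H: 8 × 397 = 3176
    C=C: 1 × 636 = 636
    H–H: 1 × 431 = 431
    Σ(broken) = 4947 kJ
  Bonds formed (products):
    C–C: 3 × 352 = 1056
    C–H: 10 × 397 = 3970
    Σ(formed) = 5026 kJ
  ΔH_II = 4947 − 5026 = −79 kJ
ΔH_I − ΔH_II = −2943 kJ, so reaction I has the more negative ΔH; |ΔH_I − ΔH_II| = 2943 kJ.

Reaction I, by 2943 kJ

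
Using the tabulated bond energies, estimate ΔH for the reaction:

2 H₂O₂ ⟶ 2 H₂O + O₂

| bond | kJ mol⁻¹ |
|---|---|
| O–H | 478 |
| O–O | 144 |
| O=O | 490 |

ΔH ≈ −202 kJ

Bonds broken (reactants):
  O–H: 4 × 478 = 1912
  O–O: 2 × 144 = 288
  Σ(broken) = 2200 kJ
Bonds formed (products):
  O–H: 4 × 478 = 1912
  O=O: 1 × 490 = 490
  Σ(formed) = 2402 kJ
ΔH = Σ(broken) − Σ(formed) = 2200 − 2402 = −202 kJ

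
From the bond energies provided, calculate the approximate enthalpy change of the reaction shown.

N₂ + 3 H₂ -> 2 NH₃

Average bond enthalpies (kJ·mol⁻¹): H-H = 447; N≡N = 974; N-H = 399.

Bonds broken (reactants):
  H-H: 3 × 447 = 1341
  N≡N: 1 × 974 = 974
  Σ(broken) = 2315 kJ
Bonds formed (products):
  N-H: 6 × 399 = 2394
  Σ(formed) = 2394 kJ
ΔH = Σ(broken) − Σ(formed) = 2315 − 2394 = −79 kJ

ΔH ≈ −79 kJ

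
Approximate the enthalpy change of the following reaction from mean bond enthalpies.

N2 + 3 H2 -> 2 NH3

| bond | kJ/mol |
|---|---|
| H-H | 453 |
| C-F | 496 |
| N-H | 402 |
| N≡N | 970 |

Bonds broken (reactants):
  H-H: 3 × 453 = 1359
  N≡N: 1 × 970 = 970
  Σ(broken) = 2329 kJ
Bonds formed (products):
  N-H: 6 × 402 = 2412
  Σ(formed) = 2412 kJ
ΔH = Σ(broken) − Σ(formed) = 2329 − 2412 = −83 kJ

ΔH ≈ −83 kJ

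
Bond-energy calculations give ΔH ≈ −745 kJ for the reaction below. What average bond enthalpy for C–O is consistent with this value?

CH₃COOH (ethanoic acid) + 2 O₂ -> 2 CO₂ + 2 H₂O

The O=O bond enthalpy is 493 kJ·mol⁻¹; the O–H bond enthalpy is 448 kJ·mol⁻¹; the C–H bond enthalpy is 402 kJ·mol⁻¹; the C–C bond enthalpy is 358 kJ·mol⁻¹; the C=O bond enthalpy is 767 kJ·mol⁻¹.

D(C–O) ≈ 350 kJ/mol

Let D be the C–O bond energy.
Σ(broken) = 1×358 + 3×402 + 1×D + 1×767 + 1×448 + 2×493 = 3765 + D
Σ(formed) = 4×767 + 4×448 = 4860
ΔH = Σ(broken) − Σ(formed) = (3765 + D) − (4860) = −1095 + D
Setting this equal to −745 kJ gives D = 350 kJ/mol.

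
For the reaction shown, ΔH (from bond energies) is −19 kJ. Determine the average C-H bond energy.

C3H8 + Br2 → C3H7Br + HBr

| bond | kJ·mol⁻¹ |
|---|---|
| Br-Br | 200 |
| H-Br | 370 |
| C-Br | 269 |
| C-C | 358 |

D(C-H) ≈ 420 kJ/mol

Let D be the C-H bond energy.
Σ(broken) = 1×200 + 2×358 + 8×D = 916 + 8D
Σ(formed) = 1×269 + 2×358 + 7×D + 1×370 = 1355 + 7D
ΔH = Σ(broken) − Σ(formed) = (916 + 8D) − (1355 + 7D) = −439 + D
Setting this equal to −19 kJ gives D = 420 kJ/mol.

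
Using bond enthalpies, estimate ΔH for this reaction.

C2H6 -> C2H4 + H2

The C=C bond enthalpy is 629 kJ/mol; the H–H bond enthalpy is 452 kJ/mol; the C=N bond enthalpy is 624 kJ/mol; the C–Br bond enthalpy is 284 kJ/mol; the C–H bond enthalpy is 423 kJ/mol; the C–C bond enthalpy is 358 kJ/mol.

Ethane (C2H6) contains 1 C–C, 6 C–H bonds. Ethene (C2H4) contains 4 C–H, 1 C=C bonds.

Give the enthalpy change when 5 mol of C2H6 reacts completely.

ΔH = +615 kJ

Bonds broken (reactants):
  C–C: 1 × 358 = 358
  C–H: 6 × 423 = 2538
  Σ(broken) = 2896 kJ
Bonds formed (products):
  C–H: 4 × 423 = 1692
  C=C: 1 × 629 = 629
  H–H: 1 × 452 = 452
  Σ(formed) = 2773 kJ
ΔH = Σ(broken) − Σ(formed) = 2896 − 2773 = +123 kJ
For 5× the reaction as written: 5 × (+123) = +615 kJ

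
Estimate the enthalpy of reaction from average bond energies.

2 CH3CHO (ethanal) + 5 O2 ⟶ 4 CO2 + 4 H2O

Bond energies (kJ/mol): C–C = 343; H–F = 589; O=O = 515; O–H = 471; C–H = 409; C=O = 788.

ΔH ≈ −1963 kJ

Bonds broken (reactants):
  C–C: 2 × 343 = 686
  C–H: 8 × 409 = 3272
  C=O: 2 × 788 = 1576
  O=O: 5 × 515 = 2575
  Σ(broken) = 8109 kJ
Bonds formed (products):
  C=O: 8 × 788 = 6304
  O–H: 8 × 471 = 3768
  Σ(formed) = 10072 kJ
ΔH = Σ(broken) − Σ(formed) = 8109 − 10072 = −1963 kJ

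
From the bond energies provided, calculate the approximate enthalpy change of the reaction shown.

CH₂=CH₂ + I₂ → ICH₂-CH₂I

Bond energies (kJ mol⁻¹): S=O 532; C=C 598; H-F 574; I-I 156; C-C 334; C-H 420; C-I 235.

ΔH ≈ −50 kJ

Bonds broken (reactants):
  C-H: 4 × 420 = 1680
  C=C: 1 × 598 = 598
  I-I: 1 × 156 = 156
  Σ(broken) = 2434 kJ
Bonds formed (products):
  C-C: 1 × 334 = 334
  C-H: 4 × 420 = 1680
  C-I: 2 × 235 = 470
  Σ(formed) = 2484 kJ
ΔH = Σ(broken) − Σ(formed) = 2434 − 2484 = −50 kJ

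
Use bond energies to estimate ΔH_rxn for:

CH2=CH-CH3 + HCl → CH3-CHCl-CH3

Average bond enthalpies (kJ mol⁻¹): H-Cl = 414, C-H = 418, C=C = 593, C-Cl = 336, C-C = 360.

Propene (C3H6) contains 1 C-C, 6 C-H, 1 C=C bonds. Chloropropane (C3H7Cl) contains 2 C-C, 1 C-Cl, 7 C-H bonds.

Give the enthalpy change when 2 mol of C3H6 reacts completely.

ΔH = −214 kJ

Bonds broken (reactants):
  C-C: 1 × 360 = 360
  C-H: 6 × 418 = 2508
  C=C: 1 × 593 = 593
  H-Cl: 1 × 414 = 414
  Σ(broken) = 3875 kJ
Bonds formed (products):
  C-C: 2 × 360 = 720
  C-Cl: 1 × 336 = 336
  C-H: 7 × 418 = 2926
  Σ(formed) = 3982 kJ
ΔH = Σ(broken) − Σ(formed) = 3875 − 3982 = −107 kJ
For 2× the reaction as written: 2 × (−107) = −214 kJ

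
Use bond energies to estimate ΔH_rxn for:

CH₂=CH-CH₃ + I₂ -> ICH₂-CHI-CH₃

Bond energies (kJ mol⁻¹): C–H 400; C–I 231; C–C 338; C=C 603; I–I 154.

ΔH ≈ −43 kJ

Bonds broken (reactants):
  C–C: 1 × 338 = 338
  C–H: 6 × 400 = 2400
  C=C: 1 × 603 = 603
  I–I: 1 × 154 = 154
  Σ(broken) = 3495 kJ
Bonds formed (products):
  C–C: 2 × 338 = 676
  C–H: 6 × 400 = 2400
  C–I: 2 × 231 = 462
  Σ(formed) = 3538 kJ
ΔH = Σ(broken) − Σ(formed) = 3495 − 3538 = −43 kJ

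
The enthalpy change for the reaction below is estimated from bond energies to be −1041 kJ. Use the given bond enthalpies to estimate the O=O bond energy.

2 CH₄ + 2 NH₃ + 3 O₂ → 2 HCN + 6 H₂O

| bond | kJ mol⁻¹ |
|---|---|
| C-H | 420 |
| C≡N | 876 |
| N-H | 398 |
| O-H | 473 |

D(O=O) ≈ 493 kJ/mol

Let D be the O=O bond energy.
Σ(broken) = 8×420 + 6×398 + 3×D = 5748 + 3D
Σ(formed) = 2×876 + 2×420 + 12×473 = 8268
ΔH = Σ(broken) − Σ(formed) = (5748 + 3D) − (8268) = −2520 + 3D
Setting this equal to −1041 kJ gives 3D = 1479, so D = 493 kJ/mol.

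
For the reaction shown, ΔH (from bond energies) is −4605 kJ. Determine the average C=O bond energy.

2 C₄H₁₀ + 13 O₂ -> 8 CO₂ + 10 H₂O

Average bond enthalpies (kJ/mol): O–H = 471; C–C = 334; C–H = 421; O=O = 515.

Let D be the C=O bond energy.
Σ(broken) = 6×334 + 20×421 + 13×515 = 17119
Σ(formed) = 16×D + 20×471 = 9420 + 16D
ΔH = Σ(broken) − Σ(formed) = (17119) − (9420 + 16D) = +7699 − 16D
Setting this equal to −4605 kJ gives 16D = 12304, so D = 769 kJ/mol.

D(C=O) ≈ 769 kJ/mol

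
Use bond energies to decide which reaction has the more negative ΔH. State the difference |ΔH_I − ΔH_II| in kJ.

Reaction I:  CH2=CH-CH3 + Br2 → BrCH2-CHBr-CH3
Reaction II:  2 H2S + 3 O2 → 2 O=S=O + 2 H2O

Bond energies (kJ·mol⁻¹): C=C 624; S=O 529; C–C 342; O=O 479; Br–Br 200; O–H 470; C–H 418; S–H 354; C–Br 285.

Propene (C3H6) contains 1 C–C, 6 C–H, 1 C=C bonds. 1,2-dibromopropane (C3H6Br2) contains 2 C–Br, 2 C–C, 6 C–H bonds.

Reaction II, by 1055 kJ

Reaction I:
  Bonds broken (reactants):
    Br–Br: 1 × 200 = 200
    C–C: 1 × 342 = 342
    C–H: 6 × 418 = 2508
    C=C: 1 × 624 = 624
    Σ(broken) = 3674 kJ
  Bonds formed (products):
    C–Br: 2 × 285 = 570
    C–C: 2 × 342 = 684
    C–H: 6 × 418 = 2508
    Σ(formed) = 3762 kJ
  ΔH_I = 3674 − 3762 = −88 kJ
Reaction II:
  Bonds broken (reactants):
    O=O: 3 × 479 = 1437
    S–H: 4 × 354 = 1416
    Σ(broken) = 2853 kJ
  Bonds formed (products):
    O–H: 4 × 470 = 1880
    S=O: 4 × 529 = 2116
    Σ(formed) = 3996 kJ
  ΔH_II = 2853 − 3996 = −1143 kJ
ΔH_I − ΔH_II = +1055 kJ, so reaction II has the more negative ΔH; |ΔH_I − ΔH_II| = 1055 kJ.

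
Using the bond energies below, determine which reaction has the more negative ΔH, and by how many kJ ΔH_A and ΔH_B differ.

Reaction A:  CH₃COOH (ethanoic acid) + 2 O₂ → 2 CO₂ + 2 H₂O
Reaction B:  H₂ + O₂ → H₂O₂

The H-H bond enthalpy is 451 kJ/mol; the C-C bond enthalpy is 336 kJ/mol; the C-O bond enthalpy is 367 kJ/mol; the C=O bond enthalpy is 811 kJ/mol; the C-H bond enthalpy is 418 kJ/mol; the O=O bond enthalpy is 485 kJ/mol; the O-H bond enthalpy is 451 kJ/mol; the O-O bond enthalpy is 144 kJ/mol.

Reaction A, by 749 kJ

Reaction A:
  Bonds broken (reactants):
    C-C: 1 × 336 = 336
    C-H: 3 × 418 = 1254
    C-O: 1 × 367 = 367
    C=O: 1 × 811 = 811
    O-H: 1 × 451 = 451
    O=O: 2 × 485 = 970
    Σ(broken) = 4189 kJ
  Bonds formed (products):
    C=O: 4 × 811 = 3244
    O-H: 4 × 451 = 1804
    Σ(formed) = 5048 kJ
  ΔH_A = 4189 − 5048 = −859 kJ
Reaction B:
  Bonds broken (reactants):
    H-H: 1 × 451 = 451
    O=O: 1 × 485 = 485
    Σ(broken) = 936 kJ
  Bonds formed (products):
    O-H: 2 × 451 = 902
    O-O: 1 × 144 = 144
    Σ(formed) = 1046 kJ
  ΔH_B = 936 − 1046 = −110 kJ
ΔH_A − ΔH_B = −749 kJ, so reaction A has the more negative ΔH; |ΔH_A − ΔH_B| = 749 kJ.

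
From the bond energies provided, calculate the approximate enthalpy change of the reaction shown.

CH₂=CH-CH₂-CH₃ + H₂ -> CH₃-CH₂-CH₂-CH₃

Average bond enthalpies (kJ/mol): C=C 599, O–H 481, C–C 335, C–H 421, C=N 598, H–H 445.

ΔH ≈ −133 kJ

Bonds broken (reactants):
  C–C: 2 × 335 = 670
  C–H: 8 × 421 = 3368
  C=C: 1 × 599 = 599
  H–H: 1 × 445 = 445
  Σ(broken) = 5082 kJ
Bonds formed (products):
  C–C: 3 × 335 = 1005
  C–H: 10 × 421 = 4210
  Σ(formed) = 5215 kJ
ΔH = Σ(broken) − Σ(formed) = 5082 − 5215 = −133 kJ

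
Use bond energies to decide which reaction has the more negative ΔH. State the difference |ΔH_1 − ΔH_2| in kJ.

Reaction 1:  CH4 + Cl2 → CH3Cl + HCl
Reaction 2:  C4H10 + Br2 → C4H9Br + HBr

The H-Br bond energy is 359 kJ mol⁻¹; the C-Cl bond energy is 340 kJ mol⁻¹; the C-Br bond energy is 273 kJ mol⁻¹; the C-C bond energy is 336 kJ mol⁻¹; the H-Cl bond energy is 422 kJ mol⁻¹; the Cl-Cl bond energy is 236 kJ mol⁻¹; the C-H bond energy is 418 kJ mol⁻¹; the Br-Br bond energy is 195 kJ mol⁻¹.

Reaction 1, by 89 kJ

Reaction 1:
  Bonds broken (reactants):
    C-H: 4 × 418 = 1672
    Cl-Cl: 1 × 236 = 236
    Σ(broken) = 1908 kJ
  Bonds formed (products):
    C-Cl: 1 × 340 = 340
    C-H: 3 × 418 = 1254
    H-Cl: 1 × 422 = 422
    Σ(formed) = 2016 kJ
  ΔH_1 = 1908 − 2016 = −108 kJ
Reaction 2:
  Bonds broken (reactants):
    Br-Br: 1 × 195 = 195
    C-C: 3 × 336 = 1008
    C-H: 10 × 418 = 4180
    Σ(broken) = 5383 kJ
  Bonds formed (products):
    C-Br: 1 × 273 = 273
    C-C: 3 × 336 = 1008
    C-H: 9 × 418 = 3762
    H-Br: 1 × 359 = 359
    Σ(formed) = 5402 kJ
  ΔH_2 = 5383 − 5402 = −19 kJ
ΔH_1 − ΔH_2 = −89 kJ, so reaction 1 has the more negative ΔH; |ΔH_1 − ΔH_2| = 89 kJ.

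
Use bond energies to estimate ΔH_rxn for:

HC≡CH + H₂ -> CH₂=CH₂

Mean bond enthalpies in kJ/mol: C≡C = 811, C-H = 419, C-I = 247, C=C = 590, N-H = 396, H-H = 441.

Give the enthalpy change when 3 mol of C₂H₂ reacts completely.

Bonds broken (reactants):
  C≡C: 1 × 811 = 811
  C-H: 2 × 419 = 838
  H-H: 1 × 441 = 441
  Σ(broken) = 2090 kJ
Bonds formed (products):
  C-H: 4 × 419 = 1676
  C=C: 1 × 590 = 590
  Σ(formed) = 2266 kJ
ΔH = Σ(broken) − Σ(formed) = 2090 − 2266 = −176 kJ
For 3× the reaction as written: 3 × (−176) = −528 kJ

ΔH = −528 kJ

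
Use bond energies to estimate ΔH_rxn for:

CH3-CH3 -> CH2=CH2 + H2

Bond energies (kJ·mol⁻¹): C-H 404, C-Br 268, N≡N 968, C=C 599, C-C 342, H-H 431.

Bonds broken (reactants):
  C-C: 1 × 342 = 342
  C-H: 6 × 404 = 2424
  Σ(broken) = 2766 kJ
Bonds formed (products):
  C-H: 4 × 404 = 1616
  C=C: 1 × 599 = 599
  H-H: 1 × 431 = 431
  Σ(formed) = 2646 kJ
ΔH = Σ(broken) − Σ(formed) = 2766 − 2646 = +120 kJ

ΔH ≈ +120 kJ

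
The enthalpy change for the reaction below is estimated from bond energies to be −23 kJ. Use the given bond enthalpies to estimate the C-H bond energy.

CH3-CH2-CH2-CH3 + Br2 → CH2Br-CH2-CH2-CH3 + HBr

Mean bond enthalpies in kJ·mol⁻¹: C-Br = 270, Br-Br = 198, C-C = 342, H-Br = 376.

Let D be the C-H bond energy.
Σ(broken) = 1×198 + 3×342 + 10×D = 1224 + 10D
Σ(formed) = 1×270 + 3×342 + 9×D + 1×376 = 1672 + 9D
ΔH = Σ(broken) − Σ(formed) = (1224 + 10D) − (1672 + 9D) = −448 + D
Setting this equal to −23 kJ gives D = 425 kJ/mol.

D(C-H) ≈ 425 kJ/mol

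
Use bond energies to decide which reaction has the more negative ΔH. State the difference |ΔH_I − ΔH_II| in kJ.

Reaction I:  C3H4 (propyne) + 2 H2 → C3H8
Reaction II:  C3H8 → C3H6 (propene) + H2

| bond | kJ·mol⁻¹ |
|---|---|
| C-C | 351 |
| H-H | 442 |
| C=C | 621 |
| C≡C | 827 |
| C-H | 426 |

Reaction I:
  Bonds broken (reactants):
    C≡C: 1 × 827 = 827
    C-C: 1 × 351 = 351
    C-H: 4 × 426 = 1704
    H-H: 2 × 442 = 884
    Σ(broken) = 3766 kJ
  Bonds formed (products):
    C-C: 2 × 351 = 702
    C-H: 8 × 426 = 3408
    Σ(formed) = 4110 kJ
  ΔH_I = 3766 − 4110 = −344 kJ
Reaction II:
  Bonds broken (reactants):
    C-C: 2 × 351 = 702
    C-H: 8 × 426 = 3408
    Σ(broken) = 4110 kJ
  Bonds formed (products):
    C-C: 1 × 351 = 351
    C-H: 6 × 426 = 2556
    C=C: 1 × 621 = 621
    H-H: 1 × 442 = 442
    Σ(formed) = 3970 kJ
  ΔH_II = 4110 − 3970 = +140 kJ
ΔH_I − ΔH_II = −484 kJ, so reaction I has the more negative ΔH; |ΔH_I − ΔH_II| = 484 kJ.

Reaction I, by 484 kJ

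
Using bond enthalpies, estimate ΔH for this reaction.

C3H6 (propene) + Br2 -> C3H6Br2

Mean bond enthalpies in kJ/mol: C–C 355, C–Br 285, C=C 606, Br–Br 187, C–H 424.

ΔH ≈ −132 kJ

Bonds broken (reactants):
  Br–Br: 1 × 187 = 187
  C–C: 1 × 355 = 355
  C–H: 6 × 424 = 2544
  C=C: 1 × 606 = 606
  Σ(broken) = 3692 kJ
Bonds formed (products):
  C–Br: 2 × 285 = 570
  C–C: 2 × 355 = 710
  C–H: 6 × 424 = 2544
  Σ(formed) = 3824 kJ
ΔH = Σ(broken) − Σ(formed) = 3692 − 3824 = −132 kJ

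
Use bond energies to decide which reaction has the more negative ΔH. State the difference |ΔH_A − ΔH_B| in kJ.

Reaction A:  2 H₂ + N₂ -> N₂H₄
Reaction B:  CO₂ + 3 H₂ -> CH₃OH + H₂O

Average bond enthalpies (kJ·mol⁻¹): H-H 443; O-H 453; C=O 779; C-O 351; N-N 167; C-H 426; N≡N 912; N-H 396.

Reaction B, by 148 kJ

Reaction A:
  Bonds broken (reactants):
    H-H: 2 × 443 = 886
    N≡N: 1 × 912 = 912
    Σ(broken) = 1798 kJ
  Bonds formed (products):
    N-H: 4 × 396 = 1584
    N-N: 1 × 167 = 167
    Σ(formed) = 1751 kJ
  ΔH_A = 1798 − 1751 = +47 kJ
Reaction B:
  Bonds broken (reactants):
    C=O: 2 × 779 = 1558
    H-H: 3 × 443 = 1329
    Σ(broken) = 2887 kJ
  Bonds formed (products):
    C-H: 3 × 426 = 1278
    C-O: 1 × 351 = 351
    O-H: 3 × 453 = 1359
    Σ(formed) = 2988 kJ
  ΔH_B = 2887 − 2988 = −101 kJ
ΔH_A − ΔH_B = +148 kJ, so reaction B has the more negative ΔH; |ΔH_A − ΔH_B| = 148 kJ.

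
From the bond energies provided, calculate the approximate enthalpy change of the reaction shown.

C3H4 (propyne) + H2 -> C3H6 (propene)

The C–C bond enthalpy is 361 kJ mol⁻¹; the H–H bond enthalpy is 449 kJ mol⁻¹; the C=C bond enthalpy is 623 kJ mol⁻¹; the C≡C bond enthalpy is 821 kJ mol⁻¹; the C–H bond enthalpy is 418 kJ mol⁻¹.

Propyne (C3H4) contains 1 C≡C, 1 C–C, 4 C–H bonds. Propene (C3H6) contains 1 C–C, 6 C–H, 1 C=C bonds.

ΔH ≈ −189 kJ

Bonds broken (reactants):
  C≡C: 1 × 821 = 821
  C–C: 1 × 361 = 361
  C–H: 4 × 418 = 1672
  H–H: 1 × 449 = 449
  Σ(broken) = 3303 kJ
Bonds formed (products):
  C–C: 1 × 361 = 361
  C–H: 6 × 418 = 2508
  C=C: 1 × 623 = 623
  Σ(formed) = 3492 kJ
ΔH = Σ(broken) − Σ(formed) = 3303 − 3492 = −189 kJ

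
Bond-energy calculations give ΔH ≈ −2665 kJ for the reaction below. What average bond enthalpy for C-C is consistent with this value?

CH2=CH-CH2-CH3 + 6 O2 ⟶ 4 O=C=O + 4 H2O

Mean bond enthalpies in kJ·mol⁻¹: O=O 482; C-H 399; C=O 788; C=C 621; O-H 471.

Let D be the C-C bond energy.
Σ(broken) = 2×D + 8×399 + 1×621 + 6×482 = 6705 + 2D
Σ(formed) = 8×788 + 8×471 = 10072
ΔH = Σ(broken) − Σ(formed) = (6705 + 2D) − (10072) = −3367 + 2D
Setting this equal to −2665 kJ gives 2D = 702, so D = 351 kJ/mol.

D(C-C) ≈ 351 kJ/mol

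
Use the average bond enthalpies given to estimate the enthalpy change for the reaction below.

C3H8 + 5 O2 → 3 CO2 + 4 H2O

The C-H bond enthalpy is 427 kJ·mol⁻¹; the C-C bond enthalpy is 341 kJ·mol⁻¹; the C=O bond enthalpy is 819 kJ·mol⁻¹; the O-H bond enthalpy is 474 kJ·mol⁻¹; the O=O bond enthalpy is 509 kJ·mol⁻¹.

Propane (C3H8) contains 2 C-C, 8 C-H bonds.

ΔH ≈ −2063 kJ

Bonds broken (reactants):
  C-C: 2 × 341 = 682
  C-H: 8 × 427 = 3416
  O=O: 5 × 509 = 2545
  Σ(broken) = 6643 kJ
Bonds formed (products):
  C=O: 6 × 819 = 4914
  O-H: 8 × 474 = 3792
  Σ(formed) = 8706 kJ
ΔH = Σ(broken) − Σ(formed) = 6643 − 8706 = −2063 kJ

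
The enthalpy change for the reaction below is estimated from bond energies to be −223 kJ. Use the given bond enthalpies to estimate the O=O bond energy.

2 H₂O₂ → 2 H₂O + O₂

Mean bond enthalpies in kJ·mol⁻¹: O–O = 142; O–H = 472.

Let D be the O=O bond energy.
Σ(broken) = 4×472 + 2×142 = 2172
Σ(formed) = 4×472 + 1×D = 1888 + D
ΔH = Σ(broken) − Σ(formed) = (2172) − (1888 + D) = +284 − D
Setting this equal to −223 kJ gives D = 507 kJ/mol.

D(O=O) ≈ 507 kJ/mol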